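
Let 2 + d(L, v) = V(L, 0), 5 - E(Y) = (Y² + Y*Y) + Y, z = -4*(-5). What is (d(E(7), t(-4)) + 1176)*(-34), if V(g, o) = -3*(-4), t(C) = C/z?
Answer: -40324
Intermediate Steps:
z = 20
t(C) = C/20
V(g, o) = 12
E(Y) = 5 - Y - 2*Y² (E(Y) = 5 - ((Y² + Y*Y) + Y) = 5 - ((Y² + Y²) + Y) = 5 - (2*Y² + Y) = 5 - (Y + 2*Y²) = 5 + (-Y - 2*Y²) = 5 - Y - 2*Y²)
d(L, v) = 10 (d(L, v) = -2 + 12 = 10)
(d(E(7), t(-4)) + 1176)*(-34) = (10 + 1176)*(-34) = 1186*(-34) = -40324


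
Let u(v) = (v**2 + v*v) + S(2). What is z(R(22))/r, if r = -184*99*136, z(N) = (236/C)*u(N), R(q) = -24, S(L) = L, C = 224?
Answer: -34043/69366528 ≈ -0.00049077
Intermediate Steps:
u(v) = 2 + 2*v**2 (u(v) = (v**2 + v*v) + 2 = (v**2 + v**2) + 2 = 2*v**2 + 2 = 2 + 2*v**2)
z(N) = 59/28 + 59*N**2/28 (z(N) = (236/224)*(2 + 2*N**2) = (236*(1/224))*(2 + 2*N**2) = 59*(2 + 2*N**2)/56 = 59/28 + 59*N**2/28)
r = -2477376 (r = -18216*136 = -2477376)
z(R(22))/r = (59/28 + (59/28)*(-24)**2)/(-2477376) = (59/28 + (59/28)*576)*(-1/2477376) = (59/28 + 8496/7)*(-1/2477376) = (34043/28)*(-1/2477376) = -34043/69366528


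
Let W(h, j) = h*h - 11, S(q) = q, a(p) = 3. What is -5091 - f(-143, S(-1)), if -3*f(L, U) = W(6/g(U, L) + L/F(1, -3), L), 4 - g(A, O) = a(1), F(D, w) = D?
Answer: 3485/3 ≈ 1161.7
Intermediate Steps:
g(A, O) = 1 (g(A, O) = 4 - 1*3 = 4 - 3 = 1)
W(h, j) = -11 + h² (W(h, j) = h² - 11 = -11 + h²)
f(L, U) = 11/3 - (6 + L)²/3 (f(L, U) = -(-11 + (6/1 + L/1)²)/3 = -(-11 + (6*1 + L*1)²)/3 = -(-11 + (6 + L)²)/3 = 11/3 - (6 + L)²/3)
-5091 - f(-143, S(-1)) = -5091 - (11/3 - (6 - 143)²/3) = -5091 - (11/3 - ⅓*(-137)²) = -5091 - (11/3 - ⅓*18769) = -5091 - (11/3 - 18769/3) = -5091 - 1*(-18758/3) = -5091 + 18758/3 = 3485/3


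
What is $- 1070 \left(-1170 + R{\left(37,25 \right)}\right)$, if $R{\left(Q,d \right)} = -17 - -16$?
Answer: $1252970$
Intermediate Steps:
$R{\left(Q,d \right)} = -1$ ($R{\left(Q,d \right)} = -17 + 16 = -1$)
$- 1070 \left(-1170 + R{\left(37,25 \right)}\right) = - 1070 \left(-1170 - 1\right) = \left(-1070\right) \left(-1171\right) = 1252970$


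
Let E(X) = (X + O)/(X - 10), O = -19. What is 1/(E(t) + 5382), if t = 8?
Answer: 2/10775 ≈ 0.00018561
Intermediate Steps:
E(X) = (-19 + X)/(-10 + X) (E(X) = (X - 19)/(X - 10) = (-19 + X)/(-10 + X))
1/(E(t) + 5382) = 1/((-19 + 8)/(-10 + 8) + 5382) = 1/(-11/(-2) + 5382) = 1/(-½*(-11) + 5382) = 1/(11/2 + 5382) = 1/(10775/2) = 2/10775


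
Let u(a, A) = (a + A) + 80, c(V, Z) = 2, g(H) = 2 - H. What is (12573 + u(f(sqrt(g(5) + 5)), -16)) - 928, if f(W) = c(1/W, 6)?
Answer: 11711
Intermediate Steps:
f(W) = 2
u(a, A) = 80 + A + a (u(a, A) = (A + a) + 80 = 80 + A + a)
(12573 + u(f(sqrt(g(5) + 5)), -16)) - 928 = (12573 + (80 - 16 + 2)) - 928 = (12573 + 66) - 928 = 12639 - 928 = 11711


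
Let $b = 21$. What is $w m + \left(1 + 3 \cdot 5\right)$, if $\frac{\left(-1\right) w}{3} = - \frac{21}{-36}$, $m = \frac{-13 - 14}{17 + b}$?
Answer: $\frac{2621}{152} \approx 17.243$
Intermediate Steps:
$m = - \frac{27}{38}$ ($m = \frac{-13 - 14}{17 + 21} = - \frac{27}{38} \approx -0.71053$)
$w = - \frac{7}{4}$ ($w = - 3 \left(- \frac{21}{-36}\right) = - 3 \left(\left(-21\right) \left(- \frac{1}{36}\right)\right) = \left(-3\right) \frac{7}{12} = - \frac{7}{4} \approx -1.75$)
$w m + \left(1 + 3 \cdot 5\right) = \left(- \frac{7}{4}\right) \left(- \frac{27}{38}\right) + \left(1 + 3 \cdot 5\right) = \frac{189}{152} + \left(1 + 15\right) = \frac{189}{152} + 16 = \frac{2621}{152}$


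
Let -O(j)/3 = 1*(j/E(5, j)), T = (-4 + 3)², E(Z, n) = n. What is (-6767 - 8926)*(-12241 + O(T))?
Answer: 192145092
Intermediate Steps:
T = 1 (T = (-1)² = 1)
O(j) = -3 (O(j) = -3*j/j = -3)
(-6767 - 8926)*(-12241 + O(T)) = (-6767 - 8926)*(-12241 - 3) = -15693*(-12244) = 192145092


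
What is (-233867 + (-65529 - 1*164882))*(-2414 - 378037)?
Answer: 176635029378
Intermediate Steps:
(-233867 + (-65529 - 1*164882))*(-2414 - 378037) = (-233867 + (-65529 - 164882))*(-380451) = (-233867 - 230411)*(-380451) = -464278*(-380451) = 176635029378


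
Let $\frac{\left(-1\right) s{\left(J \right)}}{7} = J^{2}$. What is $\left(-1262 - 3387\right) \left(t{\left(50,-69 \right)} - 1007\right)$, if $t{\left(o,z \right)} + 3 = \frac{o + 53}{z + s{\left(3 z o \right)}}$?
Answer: $\frac{3520948717142657}{749857569} \approx 4.6955 \cdot 10^{6}$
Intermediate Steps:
$s{\left(J \right)} = - 7 J^{2}$
$t{\left(o,z \right)} = -3 + \frac{53 + o}{z - 63 o^{2} z^{2}}$ ($t{\left(o,z \right)} = -3 + \frac{o + 53}{z - 7 \left(3 z o\right)^{2}} = -3 + \frac{53 + o}{z - 7 \left(3 o z\right)^{2}} = -3 + \frac{53 + o}{z - 7 \cdot 9 o^{2} z^{2}} = -3 + \frac{53 + o}{z - 63 o^{2} z^{2}}$)
$\left(-1262 - 3387\right) \left(t{\left(50,-69 \right)} - 1007\right) = \left(-1262 - 3387\right) \left(\frac{-53 - 50 + 3 \left(-69\right) - 189 \cdot 50^{2} \left(-69\right)^{2}}{\left(-69\right) \left(-1 + 63 \left(-69\right) 50^{2}\right)} - 1007\right) = - 4649 \left(- \frac{-53 - 50 - 207 - 472500 \cdot 4761}{69 \left(-1 + 63 \left(-69\right) 2500\right)} - 1007\right) = - 4649 \left(- \frac{-53 - 50 - 207 - 2249572500}{69 \left(-1 - 10867500\right)} - 1007\right) = - 4649 \left(\left(- \frac{1}{69}\right) \frac{1}{-10867501} \left(-2249572810\right) - 1007\right) = - 4649 \left(\left(- \frac{1}{69}\right) \left(- \frac{1}{10867501}\right) \left(-2249572810\right) - 1007\right) = - 4649 \left(- \frac{2249572810}{749857569} - 1007\right) = \left(-4649\right) \left(- \frac{757356144793}{749857569}\right) = \frac{3520948717142657}{749857569}$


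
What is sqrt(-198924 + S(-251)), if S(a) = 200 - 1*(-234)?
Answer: I*sqrt(198490) ≈ 445.52*I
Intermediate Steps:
S(a) = 434 (S(a) = 200 + 234 = 434)
sqrt(-198924 + S(-251)) = sqrt(-198924 + 434) = sqrt(-198490) = I*sqrt(198490)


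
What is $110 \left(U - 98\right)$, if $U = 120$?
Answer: $2420$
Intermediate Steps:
$110 \left(U - 98\right) = 110 \left(120 - 98\right) = 110 \cdot 22 = 2420$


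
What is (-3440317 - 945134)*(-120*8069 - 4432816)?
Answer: 23686241854296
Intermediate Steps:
(-3440317 - 945134)*(-120*8069 - 4432816) = -4385451*(-968280 - 4432816) = -4385451*(-5401096) = 23686241854296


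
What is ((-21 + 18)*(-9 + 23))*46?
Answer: -1932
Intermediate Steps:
((-21 + 18)*(-9 + 23))*46 = -3*14*46 = -42*46 = -1932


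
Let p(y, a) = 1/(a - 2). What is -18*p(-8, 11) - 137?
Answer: -139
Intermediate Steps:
p(y, a) = 1/(-2 + a)
-18*p(-8, 11) - 137 = -18/(-2 + 11) - 137 = -18/9 - 137 = -18*1/9 - 137 = -2 - 137 = -139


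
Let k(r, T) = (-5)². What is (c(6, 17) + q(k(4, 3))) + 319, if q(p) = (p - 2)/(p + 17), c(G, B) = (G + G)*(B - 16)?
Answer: 13925/42 ≈ 331.55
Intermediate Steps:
k(r, T) = 25
c(G, B) = 2*G*(-16 + B) (c(G, B) = (2*G)*(-16 + B) = 2*G*(-16 + B))
q(p) = (-2 + p)/(17 + p)
(c(6, 17) + q(k(4, 3))) + 319 = (2*6*(-16 + 17) + (-2 + 25)/(17 + 25)) + 319 = (2*6*1 + 23/42) + 319 = (12 + (1/42)*23) + 319 = (12 + 23/42) + 319 = 527/42 + 319 = 13925/42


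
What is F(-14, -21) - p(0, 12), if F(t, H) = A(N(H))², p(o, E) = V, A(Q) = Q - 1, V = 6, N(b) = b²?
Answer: 193594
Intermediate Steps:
A(Q) = -1 + Q
p(o, E) = 6
F(t, H) = (-1 + H²)²
F(-14, -21) - p(0, 12) = (-1 + (-21)²)² - 1*6 = (-1 + 441)² - 6 = 440² - 6 = 193600 - 6 = 193594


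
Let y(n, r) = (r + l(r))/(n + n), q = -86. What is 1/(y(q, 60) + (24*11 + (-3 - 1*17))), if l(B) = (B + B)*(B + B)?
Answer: 43/6877 ≈ 0.0062527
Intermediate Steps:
l(B) = 4*B² (l(B) = (2*B)*(2*B) = 4*B²)
y(n, r) = (r + 4*r²)/(2*n) (y(n, r) = (r + 4*r²)/(n + n) = (r + 4*r²)/((2*n)) = (r + 4*r²)*(1/(2*n)) = (r + 4*r²)/(2*n))
1/(y(q, 60) + (24*11 + (-3 - 1*17))) = 1/((½)*60*(1 + 4*60)/(-86) + (24*11 + (-3 - 1*17))) = 1/((½)*60*(-1/86)*(1 + 240) + (264 + (-3 - 17))) = 1/((½)*60*(-1/86)*241 + (264 - 20)) = 1/(-3615/43 + 244) = 1/(6877/43) = 43/6877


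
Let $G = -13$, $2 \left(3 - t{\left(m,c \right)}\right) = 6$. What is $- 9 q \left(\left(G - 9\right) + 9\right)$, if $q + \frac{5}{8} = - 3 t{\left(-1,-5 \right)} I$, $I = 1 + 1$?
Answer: $- \frac{585}{8} \approx -73.125$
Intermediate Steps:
$t{\left(m,c \right)} = 0$ ($t{\left(m,c \right)} = 3 - 3 = 0$)
$I = 2$
$q = - \frac{5}{8}$ ($q = - \frac{5}{8} + \left(-3\right) 0 \cdot 2 = - \frac{5}{8} + 0 \cdot 2 = - \frac{5}{8} + 0 = - \frac{5}{8} \approx -0.625$)
$- 9 q \left(\left(G - 9\right) + 9\right) = \left(-9\right) \left(- \frac{5}{8}\right) \left(\left(-13 - 9\right) + 9\right) = \frac{45 \left(-22 + 9\right)}{8} = \frac{45}{8} \left(-13\right) = - \frac{585}{8}$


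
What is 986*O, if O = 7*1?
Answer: 6902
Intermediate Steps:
O = 7
986*O = 986*7 = 6902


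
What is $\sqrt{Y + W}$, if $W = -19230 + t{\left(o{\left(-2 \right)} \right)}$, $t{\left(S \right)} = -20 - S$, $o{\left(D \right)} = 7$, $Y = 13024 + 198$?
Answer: $i \sqrt{6035} \approx 77.685 i$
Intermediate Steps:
$Y = 13222$
$W = -19257$ ($W = -19230 - 27 = -19257$)
$\sqrt{Y + W} = \sqrt{13222 - 19257} = \sqrt{-6035} = i \sqrt{6035}$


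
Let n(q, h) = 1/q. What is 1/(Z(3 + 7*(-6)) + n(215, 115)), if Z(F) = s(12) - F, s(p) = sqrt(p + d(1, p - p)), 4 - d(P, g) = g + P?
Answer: 1802990/69631621 - 46225*sqrt(15)/69631621 ≈ 0.023322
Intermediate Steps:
d(P, g) = 4 - P - g (d(P, g) = 4 - (g + P) = 4 - (P + g) = 4 + (-P - g) = 4 - P - g)
s(p) = sqrt(3 + p) (s(p) = sqrt(p + (4 - 1*1 - (p - p))) = sqrt(p + (4 - 1 - 1*0)) = sqrt(p + (4 - 1 + 0)) = sqrt(p + 3) = sqrt(3 + p))
Z(F) = sqrt(15) - F (Z(F) = sqrt(3 + 12) - F = sqrt(15) - F)
1/(Z(3 + 7*(-6)) + n(215, 115)) = 1/((sqrt(15) - (3 + 7*(-6))) + 1/215) = 1/((sqrt(15) - (3 - 42)) + 1/215) = 1/((sqrt(15) - 1*(-39)) + 1/215) = 1/((sqrt(15) + 39) + 1/215) = 1/((39 + sqrt(15)) + 1/215) = 1/(8386/215 + sqrt(15))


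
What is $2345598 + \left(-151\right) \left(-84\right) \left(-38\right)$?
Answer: $1863606$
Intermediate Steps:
$2345598 + \left(-151\right) \left(-84\right) \left(-38\right) = 2345598 + 12684 \left(-38\right) = 2345598 - 481992 = 1863606$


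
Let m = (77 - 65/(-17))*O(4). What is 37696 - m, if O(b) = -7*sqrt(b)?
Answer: 660068/17 ≈ 38828.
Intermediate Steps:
m = -19236/17 (m = (77 - 65/(-17))*(-7*sqrt(4)) = (77 - 65*(-1/17))*(-7*2) = (77 + 65/17)*(-14) = (1374/17)*(-14) = -19236/17 ≈ -1131.5)
37696 - m = 37696 - 1*(-19236/17) = 37696 + 19236/17 = 660068/17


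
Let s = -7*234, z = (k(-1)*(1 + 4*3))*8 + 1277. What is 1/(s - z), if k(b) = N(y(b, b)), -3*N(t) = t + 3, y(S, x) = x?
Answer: -3/8537 ≈ -0.00035141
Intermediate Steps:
N(t) = -1 - t/3 (N(t) = -(t + 3)/3 = -(3 + t)/3 = -1 - t/3)
k(b) = -1 - b/3
z = 3623/3 (z = ((-1 - 1/3*(-1))*(1 + 4*3))*8 + 1277 = ((-1 + 1/3)*(1 + 12))*8 + 1277 = -2/3*13*8 + 1277 = -26/3*8 + 1277 = -208/3 + 1277 = 3623/3 ≈ 1207.7)
s = -1638
1/(s - z) = 1/(-1638 - 1*3623/3) = 1/(-1638 - 3623/3) = 1/(-8537/3) = -3/8537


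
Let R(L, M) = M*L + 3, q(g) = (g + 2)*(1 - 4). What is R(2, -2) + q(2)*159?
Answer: -1909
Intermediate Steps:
q(g) = -6 - 3*g (q(g) = (2 + g)*(-3) = -6 - 3*g)
R(L, M) = 3 + L*M (R(L, M) = L*M + 3 = 3 + L*M)
R(2, -2) + q(2)*159 = (3 + 2*(-2)) + (-6 - 3*2)*159 = (3 - 4) + (-6 - 6)*159 = -1 - 12*159 = -1 - 1908 = -1909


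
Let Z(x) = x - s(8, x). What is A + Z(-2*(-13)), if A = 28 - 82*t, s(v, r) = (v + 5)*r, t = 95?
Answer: -8074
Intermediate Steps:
s(v, r) = r*(5 + v) (s(v, r) = (5 + v)*r = r*(5 + v))
A = -7762 (A = 28 - 82*95 = 28 - 7790 = -7762)
Z(x) = -12*x (Z(x) = x - x*(5 + 8) = x - x*13 = x - 13*x = -12*x)
A + Z(-2*(-13)) = -7762 - (-24)*(-13) = -7762 - 12*26 = -7762 - 312 = -8074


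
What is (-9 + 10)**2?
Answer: 1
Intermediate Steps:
(-9 + 10)**2 = 1**2 = 1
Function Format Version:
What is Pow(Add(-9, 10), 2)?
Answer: 1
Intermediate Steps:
Pow(Add(-9, 10), 2) = Pow(1, 2) = 1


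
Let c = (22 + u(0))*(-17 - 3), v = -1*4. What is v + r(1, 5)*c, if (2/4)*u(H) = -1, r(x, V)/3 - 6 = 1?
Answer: -8404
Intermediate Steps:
r(x, V) = 21 (r(x, V) = 18 + 3*1 = 18 + 3 = 21)
v = -4
u(H) = -2 (u(H) = 2*(-1) = -2)
c = -400 (c = (22 - 2)*(-17 - 3) = 20*(-20) = -400)
v + r(1, 5)*c = -4 + 21*(-400) = -4 - 8400 = -8404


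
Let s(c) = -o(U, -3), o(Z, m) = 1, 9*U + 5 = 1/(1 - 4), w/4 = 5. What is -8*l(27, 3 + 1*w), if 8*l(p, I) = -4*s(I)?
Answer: -4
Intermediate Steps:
w = 20 (w = 4*5 = 20)
U = -16/27 (U = -5/9 + 1/(9*(1 - 4)) = -5/9 + (⅑)/(-3) = -5/9 + (⅑)*(-⅓) = -5/9 - 1/27 = -16/27 ≈ -0.59259)
s(c) = -1 (s(c) = -1*1 = -1)
l(p, I) = ½ (l(p, I) = (-4*(-1))/8 = (⅛)*4 = ½)
-8*l(27, 3 + 1*w) = -8*½ = -4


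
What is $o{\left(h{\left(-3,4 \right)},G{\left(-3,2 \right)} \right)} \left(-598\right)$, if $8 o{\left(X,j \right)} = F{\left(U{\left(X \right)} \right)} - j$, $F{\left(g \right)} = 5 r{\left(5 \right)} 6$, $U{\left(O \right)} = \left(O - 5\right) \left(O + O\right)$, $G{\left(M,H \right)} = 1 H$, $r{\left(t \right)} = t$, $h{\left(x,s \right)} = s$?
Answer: $-11063$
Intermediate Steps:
$G{\left(M,H \right)} = H$
$U{\left(O \right)} = 2 O \left(-5 + O\right)$ ($U{\left(O \right)} = \left(-5 + O\right) 2 O = 2 O \left(-5 + O\right)$)
$F{\left(g \right)} = 150$ ($F{\left(g \right)} = 5 \cdot 5 \cdot 6 = 25 \cdot 6 = 150$)
$o{\left(X,j \right)} = \frac{75}{4} - \frac{j}{8}$ ($o{\left(X,j \right)} = \frac{150 - j}{8} = \frac{75}{4} - \frac{j}{8}$)
$o{\left(h{\left(-3,4 \right)},G{\left(-3,2 \right)} \right)} \left(-598\right) = \left(\frac{75}{4} - \frac{1}{4}\right) \left(-598\right) = \frac{37}{2} \left(-598\right) = -11063$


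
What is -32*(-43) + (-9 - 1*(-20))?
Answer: 1387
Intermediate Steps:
-32*(-43) + (-9 - 1*(-20)) = 1376 + (-9 + 20) = 1376 + 11 = 1387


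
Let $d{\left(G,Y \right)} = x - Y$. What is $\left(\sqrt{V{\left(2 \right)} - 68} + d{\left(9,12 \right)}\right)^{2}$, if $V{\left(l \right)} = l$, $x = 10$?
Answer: $\left(2 - i \sqrt{66}\right)^{2} \approx -62.0 - 32.496 i$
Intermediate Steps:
$d{\left(G,Y \right)} = 10 - Y$
$\left(\sqrt{V{\left(2 \right)} - 68} + d{\left(9,12 \right)}\right)^{2} = \left(\sqrt{2 - 68} + \left(10 - 12\right)\right)^{2} = \left(\sqrt{-66} + \left(10 - 12\right)\right)^{2} = \left(i \sqrt{66} - 2\right)^{2} = \left(-2 + i \sqrt{66}\right)^{2}$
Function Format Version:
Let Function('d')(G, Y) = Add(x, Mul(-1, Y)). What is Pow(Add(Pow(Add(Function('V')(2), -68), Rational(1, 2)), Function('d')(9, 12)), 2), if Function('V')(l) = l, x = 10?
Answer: Pow(Add(2, Mul(-1, I, Pow(66, Rational(1, 2)))), 2) ≈ Add(-62.000, Mul(-32.496, I))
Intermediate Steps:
Function('d')(G, Y) = Add(10, Mul(-1, Y))
Pow(Add(Pow(Add(Function('V')(2), -68), Rational(1, 2)), Function('d')(9, 12)), 2) = Pow(Add(Pow(Add(2, -68), Rational(1, 2)), Add(10, Mul(-1, 12))), 2) = Pow(Add(Pow(-66, Rational(1, 2)), Add(10, -12)), 2) = Pow(Add(Mul(I, Pow(66, Rational(1, 2))), -2), 2) = Pow(Add(-2, Mul(I, Pow(66, Rational(1, 2)))), 2)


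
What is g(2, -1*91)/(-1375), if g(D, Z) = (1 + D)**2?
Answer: -9/1375 ≈ -0.0065455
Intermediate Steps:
g(2, -1*91)/(-1375) = (1 + 2)**2/(-1375) = 3**2*(-1/1375) = 9*(-1/1375) = -9/1375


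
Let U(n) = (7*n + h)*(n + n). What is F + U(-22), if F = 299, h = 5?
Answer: 6855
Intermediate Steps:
U(n) = 2*n*(5 + 7*n) (U(n) = (7*n + 5)*(n + n) = (5 + 7*n)*(2*n) = 2*n*(5 + 7*n))
F + U(-22) = 299 + 2*(-22)*(5 + 7*(-22)) = 299 + 2*(-22)*(5 - 154) = 299 + 2*(-22)*(-149) = 299 + 6556 = 6855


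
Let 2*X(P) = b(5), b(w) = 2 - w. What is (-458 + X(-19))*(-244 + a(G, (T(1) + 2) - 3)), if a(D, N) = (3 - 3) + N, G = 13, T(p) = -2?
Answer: 226993/2 ≈ 1.1350e+5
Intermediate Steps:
X(P) = -3/2 (X(P) = (2 - 1*5)/2 = (2 - 5)/2 = (1/2)*(-3) = -3/2)
a(D, N) = N (a(D, N) = 0 + N = N)
(-458 + X(-19))*(-244 + a(G, (T(1) + 2) - 3)) = (-458 - 3/2)*(-244 + ((-2 + 2) - 3)) = -919*(-244 + (0 - 3))/2 = -919*(-244 - 3)/2 = -919/2*(-247) = 226993/2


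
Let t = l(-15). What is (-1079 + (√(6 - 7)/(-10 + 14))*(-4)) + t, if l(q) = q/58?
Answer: -62597/58 - I ≈ -1079.3 - 1.0*I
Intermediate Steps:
l(q) = q/58 (l(q) = q*(1/58) = q/58)
t = -15/58 (t = (1/58)*(-15) = -15/58 ≈ -0.25862)
(-1079 + (√(6 - 7)/(-10 + 14))*(-4)) + t = (-1079 + (√(6 - 7)/(-10 + 14))*(-4)) - 15/58 = (-1079 + (√(-1)/4)*(-4)) - 15/58 = (-1079 + (I*(¼))*(-4)) - 15/58 = (-1079 + (I/4)*(-4)) - 15/58 = (-1079 - I) - 15/58 = -62597/58 - I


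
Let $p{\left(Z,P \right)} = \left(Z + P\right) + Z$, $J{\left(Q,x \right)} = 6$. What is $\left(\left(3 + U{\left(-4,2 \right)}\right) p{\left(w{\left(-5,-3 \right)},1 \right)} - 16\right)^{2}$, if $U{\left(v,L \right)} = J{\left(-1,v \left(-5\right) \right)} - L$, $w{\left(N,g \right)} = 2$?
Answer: $361$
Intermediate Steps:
$p{\left(Z,P \right)} = P + 2 Z$ ($p{\left(Z,P \right)} = \left(P + Z\right) + Z = P + 2 Z$)
$U{\left(v,L \right)} = 6 - L$
$\left(\left(3 + U{\left(-4,2 \right)}\right) p{\left(w{\left(-5,-3 \right)},1 \right)} - 16\right)^{2} = \left(\left(3 + \left(6 - 2\right)\right) \left(1 + 2 \cdot 2\right) - 16\right)^{2} = \left(\left(3 + \left(6 - 2\right)\right) \left(1 + 4\right) - 16\right)^{2} = \left(\left(3 + 4\right) 5 - 16\right)^{2} = \left(7 \cdot 5 - 16\right)^{2} = \left(35 - 16\right)^{2} = 19^{2} = 361$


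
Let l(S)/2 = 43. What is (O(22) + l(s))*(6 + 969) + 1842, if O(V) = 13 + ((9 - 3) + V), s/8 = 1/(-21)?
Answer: 125667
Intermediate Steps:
s = -8/21 (s = 8/(-21) = 8*(-1/21) = -8/21 ≈ -0.38095)
l(S) = 86 (l(S) = 2*43 = 86)
O(V) = 19 + V (O(V) = 13 + (6 + V) = 19 + V)
(O(22) + l(s))*(6 + 969) + 1842 = ((19 + 22) + 86)*(6 + 969) + 1842 = (41 + 86)*975 + 1842 = 127*975 + 1842 = 123825 + 1842 = 125667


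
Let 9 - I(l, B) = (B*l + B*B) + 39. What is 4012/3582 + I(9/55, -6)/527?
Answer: 51739294/51912135 ≈ 0.99667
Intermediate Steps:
I(l, B) = -30 - B² - B*l (I(l, B) = 9 - ((B*l + B*B) + 39) = 9 - ((B*l + B²) + 39) = 9 - ((B² + B*l) + 39) = 9 - (39 + B² + B*l) = 9 + (-39 - B² - B*l) = -30 - B² - B*l)
4012/3582 + I(9/55, -6)/527 = 4012/3582 + (-30 - 1*(-6)² - 1*(-6)*9/55)/527 = 4012*(1/3582) + (-30 - 1*36 - 1*(-6)*9*(1/55))*(1/527) = 2006/1791 + (-30 - 36 - 1*(-6)*9/55)*(1/527) = 2006/1791 + (-30 - 36 + 54/55)*(1/527) = 2006/1791 - 3576/55*1/527 = 2006/1791 - 3576/28985 = 51739294/51912135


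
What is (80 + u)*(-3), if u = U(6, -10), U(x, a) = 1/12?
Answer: -961/4 ≈ -240.25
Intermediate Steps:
U(x, a) = 1/12
u = 1/12 ≈ 0.083333
(80 + u)*(-3) = (80 + 1/12)*(-3) = (961/12)*(-3) = -961/4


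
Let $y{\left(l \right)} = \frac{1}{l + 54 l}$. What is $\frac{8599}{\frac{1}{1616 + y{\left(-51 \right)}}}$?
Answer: $\frac{38978226521}{2805} \approx 1.3896 \cdot 10^{7}$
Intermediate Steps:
$y{\left(l \right)} = \frac{1}{55 l}$
$\frac{8599}{\frac{1}{1616 + y{\left(-51 \right)}}} = \frac{8599}{\frac{1}{1616 + \frac{1}{55 \left(-51\right)}}} = \frac{8599}{\frac{1}{1616 + \frac{1}{55} \left(- \frac{1}{51}\right)}} = \frac{8599}{\frac{1}{1616 - \frac{1}{2805}}} = \frac{8599}{\frac{1}{\frac{4532879}{2805}}} = \frac{8599}{\frac{2805}{4532879}} = 8599 \cdot \frac{4532879}{2805} = \frac{38978226521}{2805}$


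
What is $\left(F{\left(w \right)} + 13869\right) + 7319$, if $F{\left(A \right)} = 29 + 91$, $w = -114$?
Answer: $21308$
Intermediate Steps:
$F{\left(A \right)} = 120$
$\left(F{\left(w \right)} + 13869\right) + 7319 = \left(120 + 13869\right) + 7319 = 13989 + 7319 = 21308$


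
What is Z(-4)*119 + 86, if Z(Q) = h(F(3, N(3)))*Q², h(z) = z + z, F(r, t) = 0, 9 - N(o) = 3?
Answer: 86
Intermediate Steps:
N(o) = 6 (N(o) = 9 - 1*3 = 9 - 3 = 6)
h(z) = 2*z
Z(Q) = 0 (Z(Q) = (2*0)*Q² = 0*Q² = 0)
Z(-4)*119 + 86 = 0*119 + 86 = 0 + 86 = 86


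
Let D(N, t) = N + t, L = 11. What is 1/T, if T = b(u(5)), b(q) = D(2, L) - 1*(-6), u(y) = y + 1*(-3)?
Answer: 1/19 ≈ 0.052632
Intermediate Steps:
u(y) = -3 + y (u(y) = y - 3 = -3 + y)
b(q) = 19 (b(q) = (2 + 11) - 1*(-6) = 13 + 6 = 19)
T = 19
1/T = 1/19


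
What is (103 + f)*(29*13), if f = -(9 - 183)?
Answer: 104429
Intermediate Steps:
f = 174 (f = -1*(-174) = 174)
(103 + f)*(29*13) = (103 + 174)*(29*13) = 277*377 = 104429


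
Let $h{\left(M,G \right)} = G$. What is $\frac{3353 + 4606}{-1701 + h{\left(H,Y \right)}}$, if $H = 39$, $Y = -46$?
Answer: $- \frac{7959}{1747} \approx -4.5558$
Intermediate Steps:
$\frac{3353 + 4606}{-1701 + h{\left(H,Y \right)}} = \frac{3353 + 4606}{-1701 - 46} = \frac{7959}{-1747} = 7959 \left(- \frac{1}{1747}\right) = - \frac{7959}{1747}$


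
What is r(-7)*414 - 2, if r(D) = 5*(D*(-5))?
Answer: 72448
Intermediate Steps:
r(D) = -25*D (r(D) = 5*(-5*D) = -25*D)
r(-7)*414 - 2 = -25*(-7)*414 - 2 = 175*414 - 2 = 72450 - 2 = 72448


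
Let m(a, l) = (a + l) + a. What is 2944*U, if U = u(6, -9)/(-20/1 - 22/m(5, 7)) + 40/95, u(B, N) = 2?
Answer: 3312000/3439 ≈ 963.07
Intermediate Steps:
m(a, l) = l + 2*a
U = 1125/3439 (U = 2/(-20/1 - 22/(7 + 2*5)) + 40/95 = 2/(-20*1 - 22/(7 + 10)) + 40*(1/95) = 2/(-20 - 22/17) + 8/19 = 2/(-362/17) + 8/19 = 2*(-17/362) + 8/19 = -17/181 + 8/19 = 1125/3439 ≈ 0.32713)
2944*U = 2944*(1125/3439) = 3312000/3439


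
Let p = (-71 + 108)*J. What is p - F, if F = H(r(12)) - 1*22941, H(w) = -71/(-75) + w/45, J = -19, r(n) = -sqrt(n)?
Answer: 1667779/75 + 2*sqrt(3)/45 ≈ 22237.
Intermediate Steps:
p = -703 (p = (-71 + 108)*(-19) = 37*(-19) = -703)
H(w) = 71/75 + w/45 (H(w) = -71*(-1/75) + w*(1/45) = 71/75 + w/45)
F = -1720504/75 - 2*sqrt(3)/45 (F = (71/75 + (-sqrt(12))/45) - 1*22941 = (71/75 + (-2*sqrt(3))/45) - 22941 = (71/75 - 2*sqrt(3)/45) - 22941 = -1720504/75 - 2*sqrt(3)/45 ≈ -22940.)
p - F = -703 - (-1720504/75 - 2*sqrt(3)/45) = -703 + (1720504/75 + 2*sqrt(3)/45) = 1667779/75 + 2*sqrt(3)/45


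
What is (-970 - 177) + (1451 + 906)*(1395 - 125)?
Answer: 2992243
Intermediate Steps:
(-970 - 177) + (1451 + 906)*(1395 - 125) = -1147 + 2357*1270 = -1147 + 2993390 = 2992243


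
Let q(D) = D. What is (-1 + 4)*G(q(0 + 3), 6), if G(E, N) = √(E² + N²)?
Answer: 9*√5 ≈ 20.125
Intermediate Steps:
(-1 + 4)*G(q(0 + 3), 6) = (-1 + 4)*√((0 + 3)² + 6²) = 3*√(3² + 36) = 3*√(9 + 36) = 3*√45 = 3*(3*√5) = 9*√5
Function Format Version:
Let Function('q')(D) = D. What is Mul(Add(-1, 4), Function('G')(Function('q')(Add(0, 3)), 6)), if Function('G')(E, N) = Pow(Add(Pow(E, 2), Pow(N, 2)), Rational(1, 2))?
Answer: Mul(9, Pow(5, Rational(1, 2))) ≈ 20.125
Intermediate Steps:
Mul(Add(-1, 4), Function('G')(Function('q')(Add(0, 3)), 6)) = Mul(Add(-1, 4), Pow(Add(Pow(Add(0, 3), 2), Pow(6, 2)), Rational(1, 2))) = Mul(3, Pow(Add(Pow(3, 2), 36), Rational(1, 2))) = Mul(3, Pow(Add(9, 36), Rational(1, 2))) = Mul(3, Pow(45, Rational(1, 2))) = Mul(3, Mul(3, Pow(5, Rational(1, 2)))) = Mul(9, Pow(5, Rational(1, 2)))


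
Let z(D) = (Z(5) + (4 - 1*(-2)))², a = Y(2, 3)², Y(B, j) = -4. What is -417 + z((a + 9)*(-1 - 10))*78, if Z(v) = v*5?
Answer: 74541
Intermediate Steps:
a = 16 (a = (-4)² = 16)
Z(v) = 5*v
z(D) = 961 (z(D) = (5*5 + (4 - 1*(-2)))² = (25 + (4 + 2))² = (25 + 6)² = 31² = 961)
-417 + z((a + 9)*(-1 - 10))*78 = -417 + 961*78 = -417 + 74958 = 74541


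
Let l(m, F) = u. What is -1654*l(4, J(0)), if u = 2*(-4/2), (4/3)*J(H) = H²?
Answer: 6616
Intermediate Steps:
J(H) = 3*H²/4
u = -4 (u = 2*(-4*½) = 2*(-2) = -4)
l(m, F) = -4
-1654*l(4, J(0)) = -1654*(-4) = 6616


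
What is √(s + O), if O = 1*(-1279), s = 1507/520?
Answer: I*√86264490/260 ≈ 35.723*I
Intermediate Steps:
s = 1507/520 (s = 1507*(1/520) = 1507/520 ≈ 2.8981)
O = -1279
√(s + O) = √(1507/520 - 1279) = √(-663573/520) = I*√86264490/260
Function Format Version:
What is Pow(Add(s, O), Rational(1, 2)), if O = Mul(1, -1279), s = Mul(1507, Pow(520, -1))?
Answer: Mul(Rational(1, 260), I, Pow(86264490, Rational(1, 2))) ≈ Mul(35.723, I)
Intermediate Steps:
s = Rational(1507, 520) (s = Mul(1507, Rational(1, 520)) = Rational(1507, 520) ≈ 2.8981)
O = -1279
Pow(Add(s, O), Rational(1, 2)) = Pow(Add(Rational(1507, 520), -1279), Rational(1, 2)) = Pow(Rational(-663573, 520), Rational(1, 2)) = Mul(Rational(1, 260), I, Pow(86264490, Rational(1, 2)))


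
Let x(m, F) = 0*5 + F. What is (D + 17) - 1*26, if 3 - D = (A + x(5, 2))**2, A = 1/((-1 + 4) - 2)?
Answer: -15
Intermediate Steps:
x(m, F) = F (x(m, F) = 0 + F = F)
A = 1 (A = 1/(3 - 2) = 1/1 = 1)
D = -6 (D = 3 - (1 + 2)**2 = 3 - 1*3**2 = 3 - 1*9 = 3 - 9 = -6)
(D + 17) - 1*26 = (-6 + 17) - 1*26 = 11 - 26 = -15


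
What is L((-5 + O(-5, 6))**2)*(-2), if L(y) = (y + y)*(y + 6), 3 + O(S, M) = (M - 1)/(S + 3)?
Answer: -205065/4 ≈ -51266.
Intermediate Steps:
O(S, M) = -3 + (-1 + M)/(3 + S) (O(S, M) = -3 + (M - 1)/(S + 3) = -3 + (-1 + M)/(3 + S))
L(y) = 2*y*(6 + y) (L(y) = (2*y)*(6 + y) = 2*y*(6 + y))
L((-5 + O(-5, 6))**2)*(-2) = (2*(-5 + (-10 + 6 - 3*(-5))/(3 - 5))**2*(6 + (-5 + (-10 + 6 - 3*(-5))/(3 - 5))**2))*(-2) = (2*(-5 + (-10 + 6 + 15)/(-2))**2*(6 + (-5 + (-10 + 6 + 15)/(-2))**2))*(-2) = (2*(-5 - 1/2*11)**2*(6 + (-5 - 1/2*11)**2))*(-2) = (2*(-5 - 11/2)**2*(6 + (-5 - 11/2)**2))*(-2) = (2*(-21/2)**2*(6 + (-21/2)**2))*(-2) = (2*(441/4)*(6 + 441/4))*(-2) = (2*(441/4)*(465/4))*(-2) = (205065/8)*(-2) = -205065/4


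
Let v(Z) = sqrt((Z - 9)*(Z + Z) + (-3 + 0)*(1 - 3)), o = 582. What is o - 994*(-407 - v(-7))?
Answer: 405140 + 994*sqrt(230) ≈ 4.2022e+5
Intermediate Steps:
v(Z) = sqrt(6 + 2*Z*(-9 + Z)) (v(Z) = sqrt((-9 + Z)*(2*Z) - 3*(-2)) = sqrt(2*Z*(-9 + Z) + 6) = sqrt(6 + 2*Z*(-9 + Z)))
o - 994*(-407 - v(-7)) = 582 - 994*(-407 - sqrt(6 - 18*(-7) + 2*(-7)**2)) = 582 - 994*(-407 - sqrt(6 + 126 + 2*49)) = 582 - 994*(-407 - sqrt(6 + 126 + 98)) = 582 - 994*(-407 - sqrt(230)) = 582 + (404558 + 994*sqrt(230)) = 405140 + 994*sqrt(230)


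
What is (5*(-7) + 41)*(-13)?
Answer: -78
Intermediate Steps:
(5*(-7) + 41)*(-13) = (-35 + 41)*(-13) = 6*(-13) = -78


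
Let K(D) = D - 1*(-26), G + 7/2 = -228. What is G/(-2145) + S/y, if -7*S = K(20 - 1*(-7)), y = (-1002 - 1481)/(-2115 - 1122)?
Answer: -55996099/5735730 ≈ -9.7627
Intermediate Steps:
G = -463/2 (G = -7/2 - 228 = -463/2 ≈ -231.50)
y = 191/249 (y = -2483/(-3237) = -2483*(-1/3237) = 191/249 ≈ 0.76707)
K(D) = 26 + D (K(D) = D + 26 = 26 + D)
S = -53/7 (S = -(26 + (20 - 1*(-7)))/7 = -(26 + (20 + 7))/7 = -(26 + 27)/7 = -1/7*53 = -53/7 ≈ -7.5714)
G/(-2145) + S/y = -463/2/(-2145) - 53/(7*191/249) = -463/2*(-1/2145) - 53/7*249/191 = 463/4290 - 13197/1337 = -55996099/5735730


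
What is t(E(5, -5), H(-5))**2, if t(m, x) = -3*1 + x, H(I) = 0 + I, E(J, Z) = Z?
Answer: 64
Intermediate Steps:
H(I) = I
t(m, x) = -3 + x
t(E(5, -5), H(-5))**2 = (-3 - 5)**2 = (-8)**2 = 64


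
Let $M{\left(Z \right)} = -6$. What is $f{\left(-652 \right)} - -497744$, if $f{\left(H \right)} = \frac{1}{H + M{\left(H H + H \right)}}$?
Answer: $\frac{327515551}{658} \approx 4.9774 \cdot 10^{5}$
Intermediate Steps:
$f{\left(H \right)} = \frac{1}{-6 + H}$ ($f{\left(H \right)} = \frac{1}{H - 6} = \frac{1}{-6 + H}$)
$f{\left(-652 \right)} - -497744 = \frac{1}{-6 - 652} - -497744 = \frac{1}{-658} + 497744 = - \frac{1}{658} + 497744 = \frac{327515551}{658}$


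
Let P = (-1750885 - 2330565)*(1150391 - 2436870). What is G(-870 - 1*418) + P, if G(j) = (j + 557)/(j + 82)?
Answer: 6332343855748031/1206 ≈ 5.2507e+12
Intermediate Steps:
G(j) = (557 + j)/(82 + j)
P = 5250699714550 (P = -4081450*(-1286479) = 5250699714550)
G(-870 - 1*418) + P = (557 + (-870 - 1*418))/(82 + (-870 - 1*418)) + 5250699714550 = (557 + (-870 - 418))/(82 + (-870 - 418)) + 5250699714550 = (557 - 1288)/(82 - 1288) + 5250699714550 = -731/(-1206) + 5250699714550 = -1/1206*(-731) + 5250699714550 = 731/1206 + 5250699714550 = 6332343855748031/1206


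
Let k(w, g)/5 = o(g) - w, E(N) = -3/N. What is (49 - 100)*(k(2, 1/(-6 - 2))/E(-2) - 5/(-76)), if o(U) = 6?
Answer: -51935/76 ≈ -683.36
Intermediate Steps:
k(w, g) = 30 - 5*w (k(w, g) = 5*(6 - w) = 30 - 5*w)
(49 - 100)*(k(2, 1/(-6 - 2))/E(-2) - 5/(-76)) = (49 - 100)*((30 - 5*2)/((-3/(-2))) - 5/(-76)) = -51*((30 - 10)/((-3*(-1/2))) - 5*(-1/76)) = -51*(20/(3/2) + 5/76) = -51*(20*(2/3) + 5/76) = -51*(40/3 + 5/76) = -51*3055/228 = -51935/76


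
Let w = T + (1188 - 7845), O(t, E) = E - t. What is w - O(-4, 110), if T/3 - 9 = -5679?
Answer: -23781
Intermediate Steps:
T = -17010 (T = 27 + 3*(-5679) = 27 - 17037 = -17010)
w = -23667 (w = -17010 + (1188 - 7845) = -17010 - 6657 = -23667)
w - O(-4, 110) = -23667 - (110 - 1*(-4)) = -23667 - (110 + 4) = -23667 - 1*114 = -23667 - 114 = -23781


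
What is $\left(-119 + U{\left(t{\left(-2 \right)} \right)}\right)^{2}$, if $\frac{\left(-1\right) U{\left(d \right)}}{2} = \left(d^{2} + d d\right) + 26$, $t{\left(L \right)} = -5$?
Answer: $73441$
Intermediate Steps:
$U{\left(d \right)} = -52 - 4 d^{2}$ ($U{\left(d \right)} = - 2 \left(\left(d^{2} + d d\right) + 26\right) = - 2 \left(\left(d^{2} + d^{2}\right) + 26\right) = - 2 \left(2 d^{2} + 26\right) = - 2 \left(26 + 2 d^{2}\right) = -52 - 4 d^{2}$)
$\left(-119 + U{\left(t{\left(-2 \right)} \right)}\right)^{2} = \left(-119 - \left(52 + 4 \left(-5\right)^{2}\right)\right)^{2} = \left(-119 - 152\right)^{2} = \left(-271\right)^{2} = 73441$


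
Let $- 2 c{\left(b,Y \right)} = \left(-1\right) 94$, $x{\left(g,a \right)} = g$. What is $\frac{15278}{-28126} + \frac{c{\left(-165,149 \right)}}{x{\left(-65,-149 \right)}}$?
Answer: $- \frac{1157496}{914095} \approx -1.2663$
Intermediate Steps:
$c{\left(b,Y \right)} = 47$ ($c{\left(b,Y \right)} = - \frac{\left(-1\right) 94}{2} = \left(- \frac{1}{2}\right) \left(-94\right) = 47$)
$\frac{15278}{-28126} + \frac{c{\left(-165,149 \right)}}{x{\left(-65,-149 \right)}} = \frac{15278}{-28126} + \frac{47}{-65} = 15278 \left(- \frac{1}{28126}\right) + 47 \left(- \frac{1}{65}\right) = - \frac{7639}{14063} - \frac{47}{65} = - \frac{1157496}{914095}$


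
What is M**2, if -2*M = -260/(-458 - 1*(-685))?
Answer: 16900/51529 ≈ 0.32797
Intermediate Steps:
M = 130/227 (M = -(-130)/(-458 - 1*(-685)) = -(-130)/(-458 + 685) = -(-130)/227 = -1/2*(-260/227) = 130/227 ≈ 0.57269)
M**2 = (130/227)**2 = 16900/51529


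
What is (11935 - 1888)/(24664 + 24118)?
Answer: 10047/48782 ≈ 0.20596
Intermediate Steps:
(11935 - 1888)/(24664 + 24118) = 10047/48782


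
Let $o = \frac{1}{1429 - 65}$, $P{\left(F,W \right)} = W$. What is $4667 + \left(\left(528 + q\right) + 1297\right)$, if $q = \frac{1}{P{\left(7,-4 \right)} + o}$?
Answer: $\frac{35412496}{5455} \approx 6491.8$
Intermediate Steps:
$o = \frac{1}{1364} \approx 0.00073314$
$q = - \frac{1364}{5455}$ ($q = \frac{1}{-4 + \frac{1}{1364}} = \frac{1}{- \frac{5455}{1364}} = - \frac{1364}{5455} \approx -0.25005$)
$4667 + \left(\left(528 + q\right) + 1297\right) = 4667 + \left(\left(528 - \frac{1364}{5455}\right) + 1297\right) = 4667 + \left(\frac{2878876}{5455} + 1297\right) = 4667 + \frac{9954011}{5455} = \frac{35412496}{5455}$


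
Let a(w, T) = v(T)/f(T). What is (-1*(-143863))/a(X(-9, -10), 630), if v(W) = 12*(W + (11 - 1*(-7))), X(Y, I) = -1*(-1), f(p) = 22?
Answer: 1582493/3888 ≈ 407.02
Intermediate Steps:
X(Y, I) = 1
v(W) = 216 + 12*W (v(W) = 12*(W + (11 + 7)) = 12*(W + 18) = 12*(18 + W) = 216 + 12*W)
a(w, T) = 108/11 + 6*T/11 (a(w, T) = (216 + 12*T)/22 = (216 + 12*T)*(1/22) = 108/11 + 6*T/11)
(-1*(-143863))/a(X(-9, -10), 630) = (-1*(-143863))/(108/11 + (6/11)*630) = 143863/(108/11 + 3780/11) = 143863/(3888/11) = 143863*(11/3888) = 1582493/3888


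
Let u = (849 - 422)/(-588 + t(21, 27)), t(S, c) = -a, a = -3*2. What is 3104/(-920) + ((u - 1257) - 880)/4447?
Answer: -1147282267/297637710 ≈ -3.8546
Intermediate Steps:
a = -6
t(S, c) = 6 (t(S, c) = -1*(-6) = 6)
u = -427/582 (u = (849 - 422)/(-588 + 6) = 427/(-582) = 427*(-1/582) = -427/582 ≈ -0.73368)
3104/(-920) + ((u - 1257) - 880)/4447 = 3104/(-920) + ((-427/582 - 1257) - 880)/4447 = 3104*(-1/920) + (-732001/582 - 880)*(1/4447) = -388/115 - 1244161/582*1/4447 = -388/115 - 1244161/2588154 = -1147282267/297637710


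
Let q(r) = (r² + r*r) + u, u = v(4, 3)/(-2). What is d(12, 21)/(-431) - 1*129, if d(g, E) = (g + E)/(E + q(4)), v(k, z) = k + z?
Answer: -166799/1293 ≈ -129.00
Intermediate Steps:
u = -7/2 (u = (4 + 3)/(-2) = 7*(-½) = -7/2 ≈ -3.5000)
q(r) = -7/2 + 2*r² (q(r) = (r² + r*r) - 7/2 = (r² + r²) - 7/2 = 2*r² - 7/2 = -7/2 + 2*r²)
d(g, E) = (E + g)/(57/2 + E) (d(g, E) = (g + E)/(E + (-7/2 + 2*4²)) = (E + g)/(E + (-7/2 + 2*16)) = (E + g)/(E + (-7/2 + 32)) = (E + g)/(E + 57/2) = (E + g)/(57/2 + E))
d(12, 21)/(-431) - 1*129 = (2*(21 + 12)/(57 + 2*21))/(-431) - 1*129 = (2*33/(57 + 42))*(-1/431) - 129 = (2*33/99)*(-1/431) - 129 = (2*(1/99)*33)*(-1/431) - 129 = (⅔)*(-1/431) - 129 = -2/1293 - 129 = -166799/1293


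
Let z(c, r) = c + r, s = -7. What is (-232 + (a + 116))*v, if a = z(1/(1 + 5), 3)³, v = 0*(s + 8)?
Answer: 0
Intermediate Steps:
v = 0 (v = 0*(-7 + 8) = 0*1 = 0)
a = 6859/216 (a = (1/(1 + 5) + 3)³ = (1/6 + 3)³ = (⅙ + 3)³ = (19/6)³ = 6859/216 ≈ 31.755)
(-232 + (a + 116))*v = (-232 + (6859/216 + 116))*0 = (-232 + 31915/216)*0 = -18197/216*0 = 0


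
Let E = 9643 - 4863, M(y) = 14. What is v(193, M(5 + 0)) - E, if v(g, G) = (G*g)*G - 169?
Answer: 32879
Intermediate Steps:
E = 4780
v(g, G) = -169 + g*G**2 (v(g, G) = g*G**2 - 169 = -169 + g*G**2)
v(193, M(5 + 0)) - E = (-169 + 193*14**2) - 1*4780 = (-169 + 193*196) - 4780 = (-169 + 37828) - 4780 = 37659 - 4780 = 32879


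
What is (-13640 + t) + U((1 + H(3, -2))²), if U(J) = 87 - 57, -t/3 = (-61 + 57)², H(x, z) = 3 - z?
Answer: -13658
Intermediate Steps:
t = -48 (t = -3*(-61 + 57)² = -3*(-4)² = -3*16 = -48)
U(J) = 30
(-13640 + t) + U((1 + H(3, -2))²) = (-13640 - 48) + 30 = -13688 + 30 = -13658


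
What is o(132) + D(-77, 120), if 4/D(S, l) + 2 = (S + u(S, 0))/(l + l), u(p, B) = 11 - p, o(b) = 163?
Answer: 75487/469 ≈ 160.95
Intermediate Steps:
D(S, l) = 4/(-2 + 11/(2*l)) (D(S, l) = 4/(-2 + (S + (11 - S))/(l + l)) = 4/(-2 + 11/((2*l))) = 4/(-2 + 11*(1/(2*l))) = 4/(-2 + 11/(2*l)))
o(132) + D(-77, 120) = 163 - 8*120/(-11 + 4*120) = 163 - 8*120/(-11 + 480) = 163 - 8*120/469 = 163 - 8*120*1/469 = 163 - 960/469 = 75487/469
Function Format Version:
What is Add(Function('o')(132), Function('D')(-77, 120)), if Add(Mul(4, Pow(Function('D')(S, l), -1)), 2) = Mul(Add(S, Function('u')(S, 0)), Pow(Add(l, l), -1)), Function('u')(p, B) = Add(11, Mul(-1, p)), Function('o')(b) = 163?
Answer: Rational(75487, 469) ≈ 160.95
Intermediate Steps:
Function('D')(S, l) = Mul(4, Pow(Add(-2, Mul(Rational(11, 2), Pow(l, -1))), -1)) (Function('D')(S, l) = Mul(4, Pow(Add(-2, Mul(Add(S, Add(11, Mul(-1, S))), Pow(Add(l, l), -1))), -1)) = Mul(4, Pow(Add(-2, Mul(11, Pow(Mul(2, l), -1))), -1)) = Mul(4, Pow(Add(-2, Mul(11, Mul(Rational(1, 2), Pow(l, -1)))), -1)) = Mul(4, Pow(Add(-2, Mul(Rational(11, 2), Pow(l, -1))), -1)))
Add(Function('o')(132), Function('D')(-77, 120)) = Add(163, Mul(-8, 120, Pow(Add(-11, Mul(4, 120)), -1))) = Add(163, Mul(-8, 120, Pow(Add(-11, 480), -1))) = Add(163, Mul(-8, 120, Pow(469, -1))) = Add(163, Mul(-8, 120, Rational(1, 469))) = Add(163, Rational(-960, 469)) = Rational(75487, 469)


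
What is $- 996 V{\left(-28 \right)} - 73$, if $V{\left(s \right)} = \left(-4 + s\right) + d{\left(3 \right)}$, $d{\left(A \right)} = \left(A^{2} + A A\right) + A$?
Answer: $10883$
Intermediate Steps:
$d{\left(A \right)} = A + 2 A^{2}$ ($d{\left(A \right)} = \left(A^{2} + A^{2}\right) + A = 2 A^{2} + A = A + 2 A^{2}$)
$V{\left(s \right)} = 17 + s$ ($V{\left(s \right)} = \left(-4 + s\right) + 3 \left(1 + 2 \cdot 3\right) = \left(-4 + s\right) + 3 \left(1 + 6\right) = \left(-4 + s\right) + 3 \cdot 7 = \left(-4 + s\right) + 21 = 17 + s$)
$- 996 V{\left(-28 \right)} - 73 = - 996 \left(17 - 28\right) - 73 = \left(-996\right) \left(-11\right) - 73 = 10956 - 73 = 10883$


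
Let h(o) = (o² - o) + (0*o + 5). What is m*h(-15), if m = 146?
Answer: 35770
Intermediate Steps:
h(o) = 5 + o² - o (h(o) = (o² - o) + (0 + 5) = (o² - o) + 5 = 5 + o² - o)
m*h(-15) = 146*(5 + (-15)² - 1*(-15)) = 146*(5 + 225 + 15) = 146*245 = 35770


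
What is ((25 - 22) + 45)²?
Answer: 2304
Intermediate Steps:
((25 - 22) + 45)² = (3 + 45)² = 48² = 2304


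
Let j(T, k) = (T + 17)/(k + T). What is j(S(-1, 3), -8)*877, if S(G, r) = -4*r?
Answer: -877/4 ≈ -219.25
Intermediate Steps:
j(T, k) = (17 + T)/(T + k)
j(S(-1, 3), -8)*877 = ((17 - 4*3)/(-4*3 - 8))*877 = ((17 - 12)/(-12 - 8))*877 = (5/(-20))*877 = -1/20*5*877 = -¼*877 = -877/4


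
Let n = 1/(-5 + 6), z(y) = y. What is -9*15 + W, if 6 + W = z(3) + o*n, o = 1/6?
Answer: -827/6 ≈ -137.83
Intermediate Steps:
n = 1 (n = 1/1 = 1)
o = ⅙ (o = 1*(⅙) = ⅙ ≈ 0.16667)
W = -17/6 (W = -6 + (3 + (⅙)*1) = -6 + (3 + ⅙) = -6 + 19/6 = -17/6 ≈ -2.8333)
-9*15 + W = -9*15 - 17/6 = -135 - 17/6 = -827/6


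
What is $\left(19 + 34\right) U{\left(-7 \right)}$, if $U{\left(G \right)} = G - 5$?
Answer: $-636$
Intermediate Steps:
$U{\left(G \right)} = -5 + G$ ($U{\left(G \right)} = G - 5 = -5 + G$)
$\left(19 + 34\right) U{\left(-7 \right)} = \left(19 + 34\right) \left(-5 - 7\right) = 53 \left(-12\right) = -636$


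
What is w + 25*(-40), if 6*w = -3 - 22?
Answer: -6025/6 ≈ -1004.2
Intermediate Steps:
w = -25/6 (w = (-3 - 22)/6 = (⅙)*(-25) = -25/6 ≈ -4.1667)
w + 25*(-40) = -25/6 + 25*(-40) = -25/6 - 1000 = -6025/6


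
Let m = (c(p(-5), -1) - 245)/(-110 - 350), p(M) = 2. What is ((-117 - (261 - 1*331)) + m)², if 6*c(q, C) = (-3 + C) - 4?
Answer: 4111502641/1904400 ≈ 2158.9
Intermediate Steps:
c(q, C) = -7/6 + C/6 (c(q, C) = ((-3 + C) - 4)/6 = (-7 + C)/6 = -7/6 + C/6)
m = 739/1380 (m = ((-7/6 + (⅙)*(-1)) - 245)/(-110 - 350) = ((-7/6 - ⅙) - 245)/(-460) = (-4/3 - 245)*(-1/460) = -739/3*(-1/460) = 739/1380 ≈ 0.53551)
((-117 - (261 - 1*331)) + m)² = ((-117 - (261 - 1*331)) + 739/1380)² = ((-117 - (261 - 331)) + 739/1380)² = ((-117 - 1*(-70)) + 739/1380)² = ((-117 + 70) + 739/1380)² = (-47 + 739/1380)² = (-64121/1380)² = 4111502641/1904400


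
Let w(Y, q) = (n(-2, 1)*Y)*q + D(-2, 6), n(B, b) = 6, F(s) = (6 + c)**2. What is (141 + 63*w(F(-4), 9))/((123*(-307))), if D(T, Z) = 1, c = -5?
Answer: -1202/12587 ≈ -0.095495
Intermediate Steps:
F(s) = 1 (F(s) = (6 - 5)**2 = 1**2 = 1)
w(Y, q) = 1 + 6*Y*q (w(Y, q) = (6*Y)*q + 1 = 6*Y*q + 1 = 1 + 6*Y*q)
(141 + 63*w(F(-4), 9))/((123*(-307))) = (141 + 63*(1 + 6*1*9))/((123*(-307))) = (141 + 63*(1 + 54))/(-37761) = (141 + 63*55)*(-1/37761) = (141 + 3465)*(-1/37761) = 3606*(-1/37761) = -1202/12587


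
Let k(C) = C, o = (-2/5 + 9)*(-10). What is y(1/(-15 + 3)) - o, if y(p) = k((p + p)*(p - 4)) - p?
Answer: 6247/72 ≈ 86.764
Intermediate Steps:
o = -86 (o = (-2*1/5 + 9)*(-10) = (-2/5 + 9)*(-10) = (43/5)*(-10) = -86)
y(p) = -p + 2*p*(-4 + p) (y(p) = (p + p)*(p - 4) - p = (2*p)*(-4 + p) - p = 2*p*(-4 + p) - p = -p + 2*p*(-4 + p))
y(1/(-15 + 3)) - o = (-9 + 2/(-15 + 3))/(-15 + 3) - 1*(-86) = (-9 + 2/(-12))/(-12) + 86 = -(-9 + 2*(-1/12))/12 + 86 = -(-9 - 1/6)/12 + 86 = -1/12*(-55/6) + 86 = 55/72 + 86 = 6247/72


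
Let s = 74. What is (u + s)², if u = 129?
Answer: 41209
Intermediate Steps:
(u + s)² = (129 + 74)² = 203² = 41209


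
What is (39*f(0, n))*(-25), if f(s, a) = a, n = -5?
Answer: 4875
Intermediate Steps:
(39*f(0, n))*(-25) = (39*(-5))*(-25) = -195*(-25) = 4875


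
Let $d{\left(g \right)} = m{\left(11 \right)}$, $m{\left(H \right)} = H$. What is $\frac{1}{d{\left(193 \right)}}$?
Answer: $\frac{1}{11} \approx 0.090909$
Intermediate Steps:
$d{\left(g \right)} = 11$
$\frac{1}{d{\left(193 \right)}} = \frac{1}{11}$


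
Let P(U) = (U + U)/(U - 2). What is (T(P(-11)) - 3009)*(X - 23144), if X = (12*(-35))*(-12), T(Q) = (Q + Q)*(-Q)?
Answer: 9223788856/169 ≈ 5.4579e+7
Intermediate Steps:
P(U) = 2*U/(-2 + U) (P(U) = (2*U)/(-2 + U) = 2*U/(-2 + U))
T(Q) = -2*Q² (T(Q) = (2*Q)*(-Q) = -2*Q²)
X = 5040 (X = -420*(-12) = 5040)
(T(P(-11)) - 3009)*(X - 23144) = (-2*484/(-2 - 11)² - 3009)*(5040 - 23144) = (-2*(2*(-11)/(-13))² - 3009)*(-18104) = (-2*(2*(-11)*(-1/13))² - 3009)*(-18104) = (-2*(22/13)² - 3009)*(-18104) = (-2*484/169 - 3009)*(-18104) = (-968/169 - 3009)*(-18104) = -509489/169*(-18104) = 9223788856/169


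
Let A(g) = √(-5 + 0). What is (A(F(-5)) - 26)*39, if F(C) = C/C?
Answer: -1014 + 39*I*√5 ≈ -1014.0 + 87.207*I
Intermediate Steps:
F(C) = 1
A(g) = I*√5 (A(g) = √(-5) = I*√5)
(A(F(-5)) - 26)*39 = (I*√5 - 26)*39 = (-26 + I*√5)*39 = -1014 + 39*I*√5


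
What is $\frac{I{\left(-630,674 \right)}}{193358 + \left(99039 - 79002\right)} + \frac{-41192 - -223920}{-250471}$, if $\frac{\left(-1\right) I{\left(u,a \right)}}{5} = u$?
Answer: $- \frac{83965402}{117470899} \approx -0.71478$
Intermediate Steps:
$I{\left(u,a \right)} = - 5 u$
$\frac{I{\left(-630,674 \right)}}{193358 + \left(99039 - 79002\right)} + \frac{-41192 - -223920}{-250471} = \frac{\left(-5\right) \left(-630\right)}{193358 + \left(99039 - 79002\right)} + \frac{-41192 - -223920}{-250471} = \frac{3150}{193358 + \left(99039 - 79002\right)} + \left(-41192 + 223920\right) \left(- \frac{1}{250471}\right) = \frac{3150}{193358 + 20037} + 182728 \left(- \frac{1}{250471}\right) = \frac{3150}{213395} - \frac{14056}{19267} = 3150 \cdot \frac{1}{213395} - \frac{14056}{19267} = \frac{90}{6097} - \frac{14056}{19267} = - \frac{83965402}{117470899}$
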